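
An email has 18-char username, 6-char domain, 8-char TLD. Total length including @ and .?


An email address has format: username@domain.tld
Username length: 18
'@' character: 1
Domain length: 6
'.' character: 1
TLD length: 8
Total = 18 + 1 + 6 + 1 + 8 = 34

34


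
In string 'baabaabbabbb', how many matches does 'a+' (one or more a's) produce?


Pattern 'a+' matches one or more consecutive a's.
String: 'baabaabbabbb'
Scanning for runs of a:
  Match 1: 'aa' (length 2)
  Match 2: 'aa' (length 2)
  Match 3: 'a' (length 1)
Total matches: 3

3


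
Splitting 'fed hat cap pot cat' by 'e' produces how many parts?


Splitting by 'e' breaks the string at each occurrence of the separator.
Text: 'fed hat cap pot cat'
Parts after split:
  Part 1: 'f'
  Part 2: 'd hat cap pot cat'
Total parts: 2

2


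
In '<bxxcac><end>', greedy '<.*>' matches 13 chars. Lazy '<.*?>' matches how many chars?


Greedy '<.*>' tries to match as MUCH as possible.
Lazy '<.*?>' tries to match as LITTLE as possible.

String: '<bxxcac><end>'
Greedy '<.*>' starts at first '<' and extends to the LAST '>': '<bxxcac><end>' (13 chars)
Lazy '<.*?>' starts at first '<' and stops at the FIRST '>': '<bxxcac>' (8 chars)

8


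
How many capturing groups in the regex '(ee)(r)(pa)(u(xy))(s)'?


To count capturing groups, count each '(' that starts a group.
Pattern: '(ee)(r)(pa)(u(xy))(s)'
Walking through the pattern:
  Position 0: '(' -> group #1
  Position 4: '(' -> group #2
  Position 7: '(' -> group #3
  Position 11: '(' -> group #4
  Position 13: '(' -> group #5
  Position 18: '(' -> group #6
Total capturing groups: 6

6


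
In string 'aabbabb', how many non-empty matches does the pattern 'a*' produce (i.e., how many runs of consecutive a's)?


Pattern 'a*' matches zero or more a's. We want non-empty runs of consecutive a's.
String: 'aabbabb'
Walking through the string to find runs of a's:
  Run 1: positions 0-1 -> 'aa'
  Run 2: positions 4-4 -> 'a'
Non-empty runs found: ['aa', 'a']
Count: 2

2


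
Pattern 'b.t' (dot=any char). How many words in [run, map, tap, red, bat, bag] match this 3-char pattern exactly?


Pattern 'b.t' means: starts with 'b', any single char, ends with 't'.
Checking each word (must be exactly 3 chars):
  'run' (len=3): no
  'map' (len=3): no
  'tap' (len=3): no
  'red' (len=3): no
  'bat' (len=3): MATCH
  'bag' (len=3): no
Matching words: ['bat']
Total: 1

1


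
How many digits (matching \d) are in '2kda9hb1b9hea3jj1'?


\d matches any digit 0-9.
Scanning '2kda9hb1b9hea3jj1':
  pos 0: '2' -> DIGIT
  pos 4: '9' -> DIGIT
  pos 7: '1' -> DIGIT
  pos 9: '9' -> DIGIT
  pos 13: '3' -> DIGIT
  pos 16: '1' -> DIGIT
Digits found: ['2', '9', '1', '9', '3', '1']
Total: 6

6


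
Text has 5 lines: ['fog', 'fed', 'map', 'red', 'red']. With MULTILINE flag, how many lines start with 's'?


With MULTILINE flag, ^ matches the start of each line.
Lines: ['fog', 'fed', 'map', 'red', 'red']
Checking which lines start with 's':
  Line 1: 'fog' -> no
  Line 2: 'fed' -> no
  Line 3: 'map' -> no
  Line 4: 'red' -> no
  Line 5: 'red' -> no
Matching lines: []
Count: 0

0


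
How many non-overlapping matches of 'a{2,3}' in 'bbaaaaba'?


Pattern 'a{2,3}' matches between 2 and 3 consecutive a's (greedy).
String: 'bbaaaaba'
Finding runs of a's and applying greedy matching:
  Run at pos 2: 'aaaa' (length 4)
  Run at pos 7: 'a' (length 1)
Matches: ['aaa']
Count: 1

1


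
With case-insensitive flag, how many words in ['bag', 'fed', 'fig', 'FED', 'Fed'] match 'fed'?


Case-insensitive matching: compare each word's lowercase form to 'fed'.
  'bag' -> lower='bag' -> no
  'fed' -> lower='fed' -> MATCH
  'fig' -> lower='fig' -> no
  'FED' -> lower='fed' -> MATCH
  'Fed' -> lower='fed' -> MATCH
Matches: ['fed', 'FED', 'Fed']
Count: 3

3


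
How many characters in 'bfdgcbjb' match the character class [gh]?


Character class [gh] matches any of: {g, h}
Scanning string 'bfdgcbjb' character by character:
  pos 0: 'b' -> no
  pos 1: 'f' -> no
  pos 2: 'd' -> no
  pos 3: 'g' -> MATCH
  pos 4: 'c' -> no
  pos 5: 'b' -> no
  pos 6: 'j' -> no
  pos 7: 'b' -> no
Total matches: 1

1


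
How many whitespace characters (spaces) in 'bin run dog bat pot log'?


\s matches whitespace characters (spaces, tabs, etc.).
Text: 'bin run dog bat pot log'
This text has 6 words separated by spaces.
Number of spaces = number of words - 1 = 6 - 1 = 5

5


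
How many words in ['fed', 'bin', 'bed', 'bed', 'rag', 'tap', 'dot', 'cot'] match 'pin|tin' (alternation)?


Alternation 'pin|tin' matches either 'pin' or 'tin'.
Checking each word:
  'fed' -> no
  'bin' -> no
  'bed' -> no
  'bed' -> no
  'rag' -> no
  'tap' -> no
  'dot' -> no
  'cot' -> no
Matches: []
Count: 0

0


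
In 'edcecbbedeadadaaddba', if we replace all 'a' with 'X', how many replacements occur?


re.sub('a', 'X', text) replaces every occurrence of 'a' with 'X'.
Text: 'edcecbbedeadadaaddba'
Scanning for 'a':
  pos 10: 'a' -> replacement #1
  pos 12: 'a' -> replacement #2
  pos 14: 'a' -> replacement #3
  pos 15: 'a' -> replacement #4
  pos 19: 'a' -> replacement #5
Total replacements: 5

5


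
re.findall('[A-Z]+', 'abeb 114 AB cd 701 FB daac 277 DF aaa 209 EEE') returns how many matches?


Pattern '[A-Z]+' finds one or more uppercase letters.
Text: 'abeb 114 AB cd 701 FB daac 277 DF aaa 209 EEE'
Scanning for matches:
  Match 1: 'AB'
  Match 2: 'FB'
  Match 3: 'DF'
  Match 4: 'EEE'
Total matches: 4

4


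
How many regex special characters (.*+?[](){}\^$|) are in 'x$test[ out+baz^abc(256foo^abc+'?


Regex special characters are: . * + ? [ ] ( ) { } \ ^ $ |
Scanning 'x$test[ out+baz^abc(256foo^abc+':
  pos 1: '$' -> SPECIAL
  pos 6: '[' -> SPECIAL
  pos 11: '+' -> SPECIAL
  pos 15: '^' -> SPECIAL
  pos 19: '(' -> SPECIAL
  pos 26: '^' -> SPECIAL
  pos 30: '+' -> SPECIAL
Special chars found: ['$', '[', '+', '^', '(', '^', '+']
Total: 7

7


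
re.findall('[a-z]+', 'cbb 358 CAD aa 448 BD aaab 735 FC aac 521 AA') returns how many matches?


Pattern '[a-z]+' finds one or more lowercase letters.
Text: 'cbb 358 CAD aa 448 BD aaab 735 FC aac 521 AA'
Scanning for matches:
  Match 1: 'cbb'
  Match 2: 'aa'
  Match 3: 'aaab'
  Match 4: 'aac'
Total matches: 4

4


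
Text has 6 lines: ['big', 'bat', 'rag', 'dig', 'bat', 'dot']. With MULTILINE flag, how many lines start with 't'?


With MULTILINE flag, ^ matches the start of each line.
Lines: ['big', 'bat', 'rag', 'dig', 'bat', 'dot']
Checking which lines start with 't':
  Line 1: 'big' -> no
  Line 2: 'bat' -> no
  Line 3: 'rag' -> no
  Line 4: 'dig' -> no
  Line 5: 'bat' -> no
  Line 6: 'dot' -> no
Matching lines: []
Count: 0

0


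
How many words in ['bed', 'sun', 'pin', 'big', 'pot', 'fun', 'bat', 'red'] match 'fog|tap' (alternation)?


Alternation 'fog|tap' matches either 'fog' or 'tap'.
Checking each word:
  'bed' -> no
  'sun' -> no
  'pin' -> no
  'big' -> no
  'pot' -> no
  'fun' -> no
  'bat' -> no
  'red' -> no
Matches: []
Count: 0

0


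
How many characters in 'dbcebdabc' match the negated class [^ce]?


Negated class [^ce] matches any char NOT in {c, e}
Scanning 'dbcebdabc':
  pos 0: 'd' -> MATCH
  pos 1: 'b' -> MATCH
  pos 2: 'c' -> no (excluded)
  pos 3: 'e' -> no (excluded)
  pos 4: 'b' -> MATCH
  pos 5: 'd' -> MATCH
  pos 6: 'a' -> MATCH
  pos 7: 'b' -> MATCH
  pos 8: 'c' -> no (excluded)
Total matches: 6

6


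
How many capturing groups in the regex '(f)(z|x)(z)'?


To count capturing groups, count each '(' that starts a group.
Pattern: '(f)(z|x)(z)'
Walking through the pattern:
  Position 0: '(' -> group #1
  Position 3: '(' -> group #2
  Position 8: '(' -> group #3
Total capturing groups: 3

3


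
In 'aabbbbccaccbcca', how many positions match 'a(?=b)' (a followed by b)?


Lookahead 'a(?=b)' matches 'a' only when followed by 'b'.
String: 'aabbbbccaccbcca'
Checking each position where char is 'a':
  pos 0: 'a' -> no (next='a')
  pos 1: 'a' -> MATCH (next='b')
  pos 8: 'a' -> no (next='c')
Matching positions: [1]
Count: 1

1


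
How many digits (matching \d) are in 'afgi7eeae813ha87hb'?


\d matches any digit 0-9.
Scanning 'afgi7eeae813ha87hb':
  pos 4: '7' -> DIGIT
  pos 9: '8' -> DIGIT
  pos 10: '1' -> DIGIT
  pos 11: '3' -> DIGIT
  pos 14: '8' -> DIGIT
  pos 15: '7' -> DIGIT
Digits found: ['7', '8', '1', '3', '8', '7']
Total: 6

6


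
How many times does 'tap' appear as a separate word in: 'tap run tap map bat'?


Scanning each word for exact match 'tap':
  Word 1: 'tap' -> MATCH
  Word 2: 'run' -> no
  Word 3: 'tap' -> MATCH
  Word 4: 'map' -> no
  Word 5: 'bat' -> no
Total matches: 2

2


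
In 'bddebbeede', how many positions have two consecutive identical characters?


Looking for consecutive identical characters in 'bddebbeede':
  pos 0-1: 'b' vs 'd' -> different
  pos 1-2: 'd' vs 'd' -> MATCH ('dd')
  pos 2-3: 'd' vs 'e' -> different
  pos 3-4: 'e' vs 'b' -> different
  pos 4-5: 'b' vs 'b' -> MATCH ('bb')
  pos 5-6: 'b' vs 'e' -> different
  pos 6-7: 'e' vs 'e' -> MATCH ('ee')
  pos 7-8: 'e' vs 'd' -> different
  pos 8-9: 'd' vs 'e' -> different
Consecutive identical pairs: ['dd', 'bb', 'ee']
Count: 3

3


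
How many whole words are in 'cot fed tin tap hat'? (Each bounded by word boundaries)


Word boundaries (\b) mark the start/end of each word.
Text: 'cot fed tin tap hat'
Splitting by whitespace:
  Word 1: 'cot'
  Word 2: 'fed'
  Word 3: 'tin'
  Word 4: 'tap'
  Word 5: 'hat'
Total whole words: 5

5


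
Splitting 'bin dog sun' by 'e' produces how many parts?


Splitting by 'e' breaks the string at each occurrence of the separator.
Text: 'bin dog sun'
Parts after split:
  Part 1: 'bin dog sun'
Total parts: 1

1


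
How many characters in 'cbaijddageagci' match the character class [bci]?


Character class [bci] matches any of: {b, c, i}
Scanning string 'cbaijddageagci' character by character:
  pos 0: 'c' -> MATCH
  pos 1: 'b' -> MATCH
  pos 2: 'a' -> no
  pos 3: 'i' -> MATCH
  pos 4: 'j' -> no
  pos 5: 'd' -> no
  pos 6: 'd' -> no
  pos 7: 'a' -> no
  pos 8: 'g' -> no
  pos 9: 'e' -> no
  pos 10: 'a' -> no
  pos 11: 'g' -> no
  pos 12: 'c' -> MATCH
  pos 13: 'i' -> MATCH
Total matches: 5

5


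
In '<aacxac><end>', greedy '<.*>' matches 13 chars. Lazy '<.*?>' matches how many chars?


Greedy '<.*>' tries to match as MUCH as possible.
Lazy '<.*?>' tries to match as LITTLE as possible.

String: '<aacxac><end>'
Greedy '<.*>' starts at first '<' and extends to the LAST '>': '<aacxac><end>' (13 chars)
Lazy '<.*?>' starts at first '<' and stops at the FIRST '>': '<aacxac>' (8 chars)

8


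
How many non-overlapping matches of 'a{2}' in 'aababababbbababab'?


Pattern 'a{2}' matches exactly 2 consecutive a's (greedy, non-overlapping).
String: 'aababababbbababab'
Scanning for runs of a's:
  Run at pos 0: 'aa' (length 2) -> 1 match(es)
  Run at pos 3: 'a' (length 1) -> 0 match(es)
  Run at pos 5: 'a' (length 1) -> 0 match(es)
  Run at pos 7: 'a' (length 1) -> 0 match(es)
  Run at pos 11: 'a' (length 1) -> 0 match(es)
  Run at pos 13: 'a' (length 1) -> 0 match(es)
  Run at pos 15: 'a' (length 1) -> 0 match(es)
Matches found: ['aa']
Total: 1

1


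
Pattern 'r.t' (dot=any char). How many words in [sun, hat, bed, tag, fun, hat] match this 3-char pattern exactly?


Pattern 'r.t' means: starts with 'r', any single char, ends with 't'.
Checking each word (must be exactly 3 chars):
  'sun' (len=3): no
  'hat' (len=3): no
  'bed' (len=3): no
  'tag' (len=3): no
  'fun' (len=3): no
  'hat' (len=3): no
Matching words: []
Total: 0

0


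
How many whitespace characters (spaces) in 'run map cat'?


\s matches whitespace characters (spaces, tabs, etc.).
Text: 'run map cat'
This text has 3 words separated by spaces.
Number of spaces = number of words - 1 = 3 - 1 = 2

2


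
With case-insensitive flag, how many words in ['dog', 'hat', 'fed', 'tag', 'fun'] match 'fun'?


Case-insensitive matching: compare each word's lowercase form to 'fun'.
  'dog' -> lower='dog' -> no
  'hat' -> lower='hat' -> no
  'fed' -> lower='fed' -> no
  'tag' -> lower='tag' -> no
  'fun' -> lower='fun' -> MATCH
Matches: ['fun']
Count: 1

1


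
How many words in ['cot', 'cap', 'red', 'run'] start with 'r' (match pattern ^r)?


Pattern ^r anchors to start of word. Check which words begin with 'r':
  'cot' -> no
  'cap' -> no
  'red' -> MATCH (starts with 'r')
  'run' -> MATCH (starts with 'r')
Matching words: ['red', 'run']
Count: 2

2


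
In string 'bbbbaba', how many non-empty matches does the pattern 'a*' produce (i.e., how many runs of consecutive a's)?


Pattern 'a*' matches zero or more a's. We want non-empty runs of consecutive a's.
String: 'bbbbaba'
Walking through the string to find runs of a's:
  Run 1: positions 4-4 -> 'a'
  Run 2: positions 6-6 -> 'a'
Non-empty runs found: ['a', 'a']
Count: 2

2


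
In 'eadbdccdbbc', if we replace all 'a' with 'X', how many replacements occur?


re.sub('a', 'X', text) replaces every occurrence of 'a' with 'X'.
Text: 'eadbdccdbbc'
Scanning for 'a':
  pos 1: 'a' -> replacement #1
Total replacements: 1

1


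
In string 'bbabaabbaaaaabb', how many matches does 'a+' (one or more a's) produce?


Pattern 'a+' matches one or more consecutive a's.
String: 'bbabaabbaaaaabb'
Scanning for runs of a:
  Match 1: 'a' (length 1)
  Match 2: 'aa' (length 2)
  Match 3: 'aaaaa' (length 5)
Total matches: 3

3


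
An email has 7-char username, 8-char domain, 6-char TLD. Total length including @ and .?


An email address has format: username@domain.tld
Username length: 7
'@' character: 1
Domain length: 8
'.' character: 1
TLD length: 6
Total = 7 + 1 + 8 + 1 + 6 = 23

23


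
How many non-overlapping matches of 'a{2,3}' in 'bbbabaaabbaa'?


Pattern 'a{2,3}' matches between 2 and 3 consecutive a's (greedy).
String: 'bbbabaaabbaa'
Finding runs of a's and applying greedy matching:
  Run at pos 3: 'a' (length 1)
  Run at pos 5: 'aaa' (length 3)
  Run at pos 10: 'aa' (length 2)
Matches: ['aaa', 'aa']
Count: 2

2


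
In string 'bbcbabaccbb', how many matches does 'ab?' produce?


Pattern 'ab?' matches 'a' optionally followed by 'b'.
String: 'bbcbabaccbb'
Scanning left to right for 'a' then checking next char:
  Match 1: 'ab' (a followed by b)
  Match 2: 'a' (a not followed by b)
Total matches: 2

2


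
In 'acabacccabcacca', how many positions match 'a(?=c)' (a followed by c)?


Lookahead 'a(?=c)' matches 'a' only when followed by 'c'.
String: 'acabacccabcacca'
Checking each position where char is 'a':
  pos 0: 'a' -> MATCH (next='c')
  pos 2: 'a' -> no (next='b')
  pos 4: 'a' -> MATCH (next='c')
  pos 8: 'a' -> no (next='b')
  pos 11: 'a' -> MATCH (next='c')
Matching positions: [0, 4, 11]
Count: 3

3


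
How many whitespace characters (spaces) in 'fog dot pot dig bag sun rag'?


\s matches whitespace characters (spaces, tabs, etc.).
Text: 'fog dot pot dig bag sun rag'
This text has 7 words separated by spaces.
Number of spaces = number of words - 1 = 7 - 1 = 6

6


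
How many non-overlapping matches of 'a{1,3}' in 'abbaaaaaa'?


Pattern 'a{1,3}' matches between 1 and 3 consecutive a's (greedy).
String: 'abbaaaaaa'
Finding runs of a's and applying greedy matching:
  Run at pos 0: 'a' (length 1)
  Run at pos 3: 'aaaaaa' (length 6)
Matches: ['a', 'aaa', 'aaa']
Count: 3

3


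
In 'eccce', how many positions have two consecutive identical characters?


Looking for consecutive identical characters in 'eccce':
  pos 0-1: 'e' vs 'c' -> different
  pos 1-2: 'c' vs 'c' -> MATCH ('cc')
  pos 2-3: 'c' vs 'c' -> MATCH ('cc')
  pos 3-4: 'c' vs 'e' -> different
Consecutive identical pairs: ['cc', 'cc']
Count: 2

2


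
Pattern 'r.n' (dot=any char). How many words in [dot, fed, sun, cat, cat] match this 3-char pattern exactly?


Pattern 'r.n' means: starts with 'r', any single char, ends with 'n'.
Checking each word (must be exactly 3 chars):
  'dot' (len=3): no
  'fed' (len=3): no
  'sun' (len=3): no
  'cat' (len=3): no
  'cat' (len=3): no
Matching words: []
Total: 0

0


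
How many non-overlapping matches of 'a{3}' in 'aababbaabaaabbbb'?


Pattern 'a{3}' matches exactly 3 consecutive a's (greedy, non-overlapping).
String: 'aababbaabaaabbbb'
Scanning for runs of a's:
  Run at pos 0: 'aa' (length 2) -> 0 match(es)
  Run at pos 3: 'a' (length 1) -> 0 match(es)
  Run at pos 6: 'aa' (length 2) -> 0 match(es)
  Run at pos 9: 'aaa' (length 3) -> 1 match(es)
Matches found: ['aaa']
Total: 1

1


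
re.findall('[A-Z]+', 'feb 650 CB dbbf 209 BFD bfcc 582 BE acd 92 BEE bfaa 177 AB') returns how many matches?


Pattern '[A-Z]+' finds one or more uppercase letters.
Text: 'feb 650 CB dbbf 209 BFD bfcc 582 BE acd 92 BEE bfaa 177 AB'
Scanning for matches:
  Match 1: 'CB'
  Match 2: 'BFD'
  Match 3: 'BE'
  Match 4: 'BEE'
  Match 5: 'AB'
Total matches: 5

5


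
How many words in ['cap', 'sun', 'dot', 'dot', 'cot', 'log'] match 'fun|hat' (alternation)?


Alternation 'fun|hat' matches either 'fun' or 'hat'.
Checking each word:
  'cap' -> no
  'sun' -> no
  'dot' -> no
  'dot' -> no
  'cot' -> no
  'log' -> no
Matches: []
Count: 0

0


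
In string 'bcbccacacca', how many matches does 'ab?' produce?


Pattern 'ab?' matches 'a' optionally followed by 'b'.
String: 'bcbccacacca'
Scanning left to right for 'a' then checking next char:
  Match 1: 'a' (a not followed by b)
  Match 2: 'a' (a not followed by b)
  Match 3: 'a' (a not followed by b)
Total matches: 3

3


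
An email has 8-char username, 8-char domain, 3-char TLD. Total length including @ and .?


An email address has format: username@domain.tld
Username length: 8
'@' character: 1
Domain length: 8
'.' character: 1
TLD length: 3
Total = 8 + 1 + 8 + 1 + 3 = 21

21


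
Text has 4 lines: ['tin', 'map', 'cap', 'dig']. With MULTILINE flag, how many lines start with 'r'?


With MULTILINE flag, ^ matches the start of each line.
Lines: ['tin', 'map', 'cap', 'dig']
Checking which lines start with 'r':
  Line 1: 'tin' -> no
  Line 2: 'map' -> no
  Line 3: 'cap' -> no
  Line 4: 'dig' -> no
Matching lines: []
Count: 0

0


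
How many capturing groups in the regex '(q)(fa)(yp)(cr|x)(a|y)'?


To count capturing groups, count each '(' that starts a group.
Pattern: '(q)(fa)(yp)(cr|x)(a|y)'
Walking through the pattern:
  Position 0: '(' -> group #1
  Position 3: '(' -> group #2
  Position 7: '(' -> group #3
  Position 11: '(' -> group #4
  Position 17: '(' -> group #5
Total capturing groups: 5

5


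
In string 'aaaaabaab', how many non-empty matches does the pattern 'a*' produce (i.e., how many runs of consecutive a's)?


Pattern 'a*' matches zero or more a's. We want non-empty runs of consecutive a's.
String: 'aaaaabaab'
Walking through the string to find runs of a's:
  Run 1: positions 0-4 -> 'aaaaa'
  Run 2: positions 6-7 -> 'aa'
Non-empty runs found: ['aaaaa', 'aa']
Count: 2

2


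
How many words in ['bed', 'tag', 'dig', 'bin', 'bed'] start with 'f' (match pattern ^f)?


Pattern ^f anchors to start of word. Check which words begin with 'f':
  'bed' -> no
  'tag' -> no
  'dig' -> no
  'bin' -> no
  'bed' -> no
Matching words: []
Count: 0

0


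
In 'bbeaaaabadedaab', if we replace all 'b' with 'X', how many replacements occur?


re.sub('b', 'X', text) replaces every occurrence of 'b' with 'X'.
Text: 'bbeaaaabadedaab'
Scanning for 'b':
  pos 0: 'b' -> replacement #1
  pos 1: 'b' -> replacement #2
  pos 7: 'b' -> replacement #3
  pos 14: 'b' -> replacement #4
Total replacements: 4

4


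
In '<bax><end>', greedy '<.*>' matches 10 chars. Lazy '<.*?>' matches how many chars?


Greedy '<.*>' tries to match as MUCH as possible.
Lazy '<.*?>' tries to match as LITTLE as possible.

String: '<bax><end>'
Greedy '<.*>' starts at first '<' and extends to the LAST '>': '<bax><end>' (10 chars)
Lazy '<.*?>' starts at first '<' and stops at the FIRST '>': '<bax>' (5 chars)

5


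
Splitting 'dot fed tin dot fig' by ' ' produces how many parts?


Splitting by ' ' breaks the string at each occurrence of the separator.
Text: 'dot fed tin dot fig'
Parts after split:
  Part 1: 'dot'
  Part 2: 'fed'
  Part 3: 'tin'
  Part 4: 'dot'
  Part 5: 'fig'
Total parts: 5

5


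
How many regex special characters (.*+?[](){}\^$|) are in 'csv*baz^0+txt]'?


Regex special characters are: . * + ? [ ] ( ) { } \ ^ $ |
Scanning 'csv*baz^0+txt]':
  pos 3: '*' -> SPECIAL
  pos 7: '^' -> SPECIAL
  pos 9: '+' -> SPECIAL
  pos 13: ']' -> SPECIAL
Special chars found: ['*', '^', '+', ']']
Total: 4

4


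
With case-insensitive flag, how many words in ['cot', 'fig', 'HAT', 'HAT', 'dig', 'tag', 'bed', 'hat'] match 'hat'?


Case-insensitive matching: compare each word's lowercase form to 'hat'.
  'cot' -> lower='cot' -> no
  'fig' -> lower='fig' -> no
  'HAT' -> lower='hat' -> MATCH
  'HAT' -> lower='hat' -> MATCH
  'dig' -> lower='dig' -> no
  'tag' -> lower='tag' -> no
  'bed' -> lower='bed' -> no
  'hat' -> lower='hat' -> MATCH
Matches: ['HAT', 'HAT', 'hat']
Count: 3

3


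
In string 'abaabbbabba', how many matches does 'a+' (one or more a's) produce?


Pattern 'a+' matches one or more consecutive a's.
String: 'abaabbbabba'
Scanning for runs of a:
  Match 1: 'a' (length 1)
  Match 2: 'aa' (length 2)
  Match 3: 'a' (length 1)
  Match 4: 'a' (length 1)
Total matches: 4

4


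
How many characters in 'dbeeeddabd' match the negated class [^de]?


Negated class [^de] matches any char NOT in {d, e}
Scanning 'dbeeeddabd':
  pos 0: 'd' -> no (excluded)
  pos 1: 'b' -> MATCH
  pos 2: 'e' -> no (excluded)
  pos 3: 'e' -> no (excluded)
  pos 4: 'e' -> no (excluded)
  pos 5: 'd' -> no (excluded)
  pos 6: 'd' -> no (excluded)
  pos 7: 'a' -> MATCH
  pos 8: 'b' -> MATCH
  pos 9: 'd' -> no (excluded)
Total matches: 3

3


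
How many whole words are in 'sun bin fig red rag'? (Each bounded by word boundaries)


Word boundaries (\b) mark the start/end of each word.
Text: 'sun bin fig red rag'
Splitting by whitespace:
  Word 1: 'sun'
  Word 2: 'bin'
  Word 3: 'fig'
  Word 4: 'red'
  Word 5: 'rag'
Total whole words: 5

5


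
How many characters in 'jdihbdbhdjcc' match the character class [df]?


Character class [df] matches any of: {d, f}
Scanning string 'jdihbdbhdjcc' character by character:
  pos 0: 'j' -> no
  pos 1: 'd' -> MATCH
  pos 2: 'i' -> no
  pos 3: 'h' -> no
  pos 4: 'b' -> no
  pos 5: 'd' -> MATCH
  pos 6: 'b' -> no
  pos 7: 'h' -> no
  pos 8: 'd' -> MATCH
  pos 9: 'j' -> no
  pos 10: 'c' -> no
  pos 11: 'c' -> no
Total matches: 3

3


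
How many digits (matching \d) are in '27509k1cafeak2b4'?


\d matches any digit 0-9.
Scanning '27509k1cafeak2b4':
  pos 0: '2' -> DIGIT
  pos 1: '7' -> DIGIT
  pos 2: '5' -> DIGIT
  pos 3: '0' -> DIGIT
  pos 4: '9' -> DIGIT
  pos 6: '1' -> DIGIT
  pos 13: '2' -> DIGIT
  pos 15: '4' -> DIGIT
Digits found: ['2', '7', '5', '0', '9', '1', '2', '4']
Total: 8

8


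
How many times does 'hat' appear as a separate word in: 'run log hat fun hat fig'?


Scanning each word for exact match 'hat':
  Word 1: 'run' -> no
  Word 2: 'log' -> no
  Word 3: 'hat' -> MATCH
  Word 4: 'fun' -> no
  Word 5: 'hat' -> MATCH
  Word 6: 'fig' -> no
Total matches: 2

2


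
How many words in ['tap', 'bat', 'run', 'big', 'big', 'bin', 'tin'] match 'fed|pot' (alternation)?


Alternation 'fed|pot' matches either 'fed' or 'pot'.
Checking each word:
  'tap' -> no
  'bat' -> no
  'run' -> no
  'big' -> no
  'big' -> no
  'bin' -> no
  'tin' -> no
Matches: []
Count: 0

0


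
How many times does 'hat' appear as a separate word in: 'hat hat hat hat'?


Scanning each word for exact match 'hat':
  Word 1: 'hat' -> MATCH
  Word 2: 'hat' -> MATCH
  Word 3: 'hat' -> MATCH
  Word 4: 'hat' -> MATCH
Total matches: 4

4


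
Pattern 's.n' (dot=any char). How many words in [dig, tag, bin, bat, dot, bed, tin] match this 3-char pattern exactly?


Pattern 's.n' means: starts with 's', any single char, ends with 'n'.
Checking each word (must be exactly 3 chars):
  'dig' (len=3): no
  'tag' (len=3): no
  'bin' (len=3): no
  'bat' (len=3): no
  'dot' (len=3): no
  'bed' (len=3): no
  'tin' (len=3): no
Matching words: []
Total: 0

0


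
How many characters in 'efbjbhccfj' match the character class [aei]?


Character class [aei] matches any of: {a, e, i}
Scanning string 'efbjbhccfj' character by character:
  pos 0: 'e' -> MATCH
  pos 1: 'f' -> no
  pos 2: 'b' -> no
  pos 3: 'j' -> no
  pos 4: 'b' -> no
  pos 5: 'h' -> no
  pos 6: 'c' -> no
  pos 7: 'c' -> no
  pos 8: 'f' -> no
  pos 9: 'j' -> no
Total matches: 1

1


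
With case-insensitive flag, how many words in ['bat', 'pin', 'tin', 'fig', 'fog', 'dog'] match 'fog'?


Case-insensitive matching: compare each word's lowercase form to 'fog'.
  'bat' -> lower='bat' -> no
  'pin' -> lower='pin' -> no
  'tin' -> lower='tin' -> no
  'fig' -> lower='fig' -> no
  'fog' -> lower='fog' -> MATCH
  'dog' -> lower='dog' -> no
Matches: ['fog']
Count: 1

1


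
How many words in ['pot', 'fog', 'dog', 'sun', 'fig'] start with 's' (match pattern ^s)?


Pattern ^s anchors to start of word. Check which words begin with 's':
  'pot' -> no
  'fog' -> no
  'dog' -> no
  'sun' -> MATCH (starts with 's')
  'fig' -> no
Matching words: ['sun']
Count: 1

1


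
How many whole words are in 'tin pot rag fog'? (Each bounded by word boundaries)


Word boundaries (\b) mark the start/end of each word.
Text: 'tin pot rag fog'
Splitting by whitespace:
  Word 1: 'tin'
  Word 2: 'pot'
  Word 3: 'rag'
  Word 4: 'fog'
Total whole words: 4

4


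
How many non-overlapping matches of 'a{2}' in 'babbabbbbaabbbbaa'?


Pattern 'a{2}' matches exactly 2 consecutive a's (greedy, non-overlapping).
String: 'babbabbbbaabbbbaa'
Scanning for runs of a's:
  Run at pos 1: 'a' (length 1) -> 0 match(es)
  Run at pos 4: 'a' (length 1) -> 0 match(es)
  Run at pos 9: 'aa' (length 2) -> 1 match(es)
  Run at pos 15: 'aa' (length 2) -> 1 match(es)
Matches found: ['aa', 'aa']
Total: 2

2


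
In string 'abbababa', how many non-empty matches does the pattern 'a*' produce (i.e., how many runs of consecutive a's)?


Pattern 'a*' matches zero or more a's. We want non-empty runs of consecutive a's.
String: 'abbababa'
Walking through the string to find runs of a's:
  Run 1: positions 0-0 -> 'a'
  Run 2: positions 3-3 -> 'a'
  Run 3: positions 5-5 -> 'a'
  Run 4: positions 7-7 -> 'a'
Non-empty runs found: ['a', 'a', 'a', 'a']
Count: 4

4


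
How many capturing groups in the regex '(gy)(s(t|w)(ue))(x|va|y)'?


To count capturing groups, count each '(' that starts a group.
Pattern: '(gy)(s(t|w)(ue))(x|va|y)'
Walking through the pattern:
  Position 0: '(' -> group #1
  Position 4: '(' -> group #2
  Position 6: '(' -> group #3
  Position 11: '(' -> group #4
  Position 16: '(' -> group #5
Total capturing groups: 5

5


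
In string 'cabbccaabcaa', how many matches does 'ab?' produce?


Pattern 'ab?' matches 'a' optionally followed by 'b'.
String: 'cabbccaabcaa'
Scanning left to right for 'a' then checking next char:
  Match 1: 'ab' (a followed by b)
  Match 2: 'a' (a not followed by b)
  Match 3: 'ab' (a followed by b)
  Match 4: 'a' (a not followed by b)
  Match 5: 'a' (a not followed by b)
Total matches: 5

5


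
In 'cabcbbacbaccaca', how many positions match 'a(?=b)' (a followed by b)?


Lookahead 'a(?=b)' matches 'a' only when followed by 'b'.
String: 'cabcbbacbaccaca'
Checking each position where char is 'a':
  pos 1: 'a' -> MATCH (next='b')
  pos 6: 'a' -> no (next='c')
  pos 9: 'a' -> no (next='c')
  pos 12: 'a' -> no (next='c')
Matching positions: [1]
Count: 1

1


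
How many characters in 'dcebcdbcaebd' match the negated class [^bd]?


Negated class [^bd] matches any char NOT in {b, d}
Scanning 'dcebcdbcaebd':
  pos 0: 'd' -> no (excluded)
  pos 1: 'c' -> MATCH
  pos 2: 'e' -> MATCH
  pos 3: 'b' -> no (excluded)
  pos 4: 'c' -> MATCH
  pos 5: 'd' -> no (excluded)
  pos 6: 'b' -> no (excluded)
  pos 7: 'c' -> MATCH
  pos 8: 'a' -> MATCH
  pos 9: 'e' -> MATCH
  pos 10: 'b' -> no (excluded)
  pos 11: 'd' -> no (excluded)
Total matches: 6

6


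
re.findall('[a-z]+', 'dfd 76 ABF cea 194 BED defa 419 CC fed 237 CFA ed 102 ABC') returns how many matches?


Pattern '[a-z]+' finds one or more lowercase letters.
Text: 'dfd 76 ABF cea 194 BED defa 419 CC fed 237 CFA ed 102 ABC'
Scanning for matches:
  Match 1: 'dfd'
  Match 2: 'cea'
  Match 3: 'defa'
  Match 4: 'fed'
  Match 5: 'ed'
Total matches: 5

5


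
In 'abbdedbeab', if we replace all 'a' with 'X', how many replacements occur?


re.sub('a', 'X', text) replaces every occurrence of 'a' with 'X'.
Text: 'abbdedbeab'
Scanning for 'a':
  pos 0: 'a' -> replacement #1
  pos 8: 'a' -> replacement #2
Total replacements: 2

2


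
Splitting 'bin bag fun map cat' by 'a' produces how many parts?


Splitting by 'a' breaks the string at each occurrence of the separator.
Text: 'bin bag fun map cat'
Parts after split:
  Part 1: 'bin b'
  Part 2: 'g fun m'
  Part 3: 'p c'
  Part 4: 't'
Total parts: 4

4


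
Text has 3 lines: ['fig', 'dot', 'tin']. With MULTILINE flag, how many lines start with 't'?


With MULTILINE flag, ^ matches the start of each line.
Lines: ['fig', 'dot', 'tin']
Checking which lines start with 't':
  Line 1: 'fig' -> no
  Line 2: 'dot' -> no
  Line 3: 'tin' -> MATCH
Matching lines: ['tin']
Count: 1

1


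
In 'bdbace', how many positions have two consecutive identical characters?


Looking for consecutive identical characters in 'bdbace':
  pos 0-1: 'b' vs 'd' -> different
  pos 1-2: 'd' vs 'b' -> different
  pos 2-3: 'b' vs 'a' -> different
  pos 3-4: 'a' vs 'c' -> different
  pos 4-5: 'c' vs 'e' -> different
Consecutive identical pairs: []
Count: 0

0


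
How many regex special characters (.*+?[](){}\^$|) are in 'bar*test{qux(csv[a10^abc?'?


Regex special characters are: . * + ? [ ] ( ) { } \ ^ $ |
Scanning 'bar*test{qux(csv[a10^abc?':
  pos 3: '*' -> SPECIAL
  pos 8: '{' -> SPECIAL
  pos 12: '(' -> SPECIAL
  pos 16: '[' -> SPECIAL
  pos 20: '^' -> SPECIAL
  pos 24: '?' -> SPECIAL
Special chars found: ['*', '{', '(', '[', '^', '?']
Total: 6

6


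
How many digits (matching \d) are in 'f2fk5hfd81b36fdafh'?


\d matches any digit 0-9.
Scanning 'f2fk5hfd81b36fdafh':
  pos 1: '2' -> DIGIT
  pos 4: '5' -> DIGIT
  pos 8: '8' -> DIGIT
  pos 9: '1' -> DIGIT
  pos 11: '3' -> DIGIT
  pos 12: '6' -> DIGIT
Digits found: ['2', '5', '8', '1', '3', '6']
Total: 6

6


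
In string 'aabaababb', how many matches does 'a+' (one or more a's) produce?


Pattern 'a+' matches one or more consecutive a's.
String: 'aabaababb'
Scanning for runs of a:
  Match 1: 'aa' (length 2)
  Match 2: 'aa' (length 2)
  Match 3: 'a' (length 1)
Total matches: 3

3


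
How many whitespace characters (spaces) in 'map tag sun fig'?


\s matches whitespace characters (spaces, tabs, etc.).
Text: 'map tag sun fig'
This text has 4 words separated by spaces.
Number of spaces = number of words - 1 = 4 - 1 = 3

3


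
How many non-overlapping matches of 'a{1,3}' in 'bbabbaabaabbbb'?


Pattern 'a{1,3}' matches between 1 and 3 consecutive a's (greedy).
String: 'bbabbaabaabbbb'
Finding runs of a's and applying greedy matching:
  Run at pos 2: 'a' (length 1)
  Run at pos 5: 'aa' (length 2)
  Run at pos 8: 'aa' (length 2)
Matches: ['a', 'aa', 'aa']
Count: 3

3


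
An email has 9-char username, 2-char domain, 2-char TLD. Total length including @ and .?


An email address has format: username@domain.tld
Username length: 9
'@' character: 1
Domain length: 2
'.' character: 1
TLD length: 2
Total = 9 + 1 + 2 + 1 + 2 = 15

15


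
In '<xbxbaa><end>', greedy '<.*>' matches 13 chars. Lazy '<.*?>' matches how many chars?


Greedy '<.*>' tries to match as MUCH as possible.
Lazy '<.*?>' tries to match as LITTLE as possible.

String: '<xbxbaa><end>'
Greedy '<.*>' starts at first '<' and extends to the LAST '>': '<xbxbaa><end>' (13 chars)
Lazy '<.*?>' starts at first '<' and stops at the FIRST '>': '<xbxbaa>' (8 chars)

8


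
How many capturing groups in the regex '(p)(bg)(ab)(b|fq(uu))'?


To count capturing groups, count each '(' that starts a group.
Pattern: '(p)(bg)(ab)(b|fq(uu))'
Walking through the pattern:
  Position 0: '(' -> group #1
  Position 3: '(' -> group #2
  Position 7: '(' -> group #3
  Position 11: '(' -> group #4
  Position 16: '(' -> group #5
Total capturing groups: 5

5


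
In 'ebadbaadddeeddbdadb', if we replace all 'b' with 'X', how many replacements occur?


re.sub('b', 'X', text) replaces every occurrence of 'b' with 'X'.
Text: 'ebadbaadddeeddbdadb'
Scanning for 'b':
  pos 1: 'b' -> replacement #1
  pos 4: 'b' -> replacement #2
  pos 14: 'b' -> replacement #3
  pos 18: 'b' -> replacement #4
Total replacements: 4

4


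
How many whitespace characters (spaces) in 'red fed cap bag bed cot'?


\s matches whitespace characters (spaces, tabs, etc.).
Text: 'red fed cap bag bed cot'
This text has 6 words separated by spaces.
Number of spaces = number of words - 1 = 6 - 1 = 5

5


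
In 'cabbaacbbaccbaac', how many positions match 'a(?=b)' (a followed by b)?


Lookahead 'a(?=b)' matches 'a' only when followed by 'b'.
String: 'cabbaacbbaccbaac'
Checking each position where char is 'a':
  pos 1: 'a' -> MATCH (next='b')
  pos 4: 'a' -> no (next='a')
  pos 5: 'a' -> no (next='c')
  pos 9: 'a' -> no (next='c')
  pos 13: 'a' -> no (next='a')
  pos 14: 'a' -> no (next='c')
Matching positions: [1]
Count: 1

1


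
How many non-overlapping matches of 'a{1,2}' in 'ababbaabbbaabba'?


Pattern 'a{1,2}' matches between 1 and 2 consecutive a's (greedy).
String: 'ababbaabbbaabba'
Finding runs of a's and applying greedy matching:
  Run at pos 0: 'a' (length 1)
  Run at pos 2: 'a' (length 1)
  Run at pos 5: 'aa' (length 2)
  Run at pos 10: 'aa' (length 2)
  Run at pos 14: 'a' (length 1)
Matches: ['a', 'a', 'aa', 'aa', 'a']
Count: 5

5


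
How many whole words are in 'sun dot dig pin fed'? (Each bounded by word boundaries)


Word boundaries (\b) mark the start/end of each word.
Text: 'sun dot dig pin fed'
Splitting by whitespace:
  Word 1: 'sun'
  Word 2: 'dot'
  Word 3: 'dig'
  Word 4: 'pin'
  Word 5: 'fed'
Total whole words: 5

5


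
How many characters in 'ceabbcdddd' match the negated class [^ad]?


Negated class [^ad] matches any char NOT in {a, d}
Scanning 'ceabbcdddd':
  pos 0: 'c' -> MATCH
  pos 1: 'e' -> MATCH
  pos 2: 'a' -> no (excluded)
  pos 3: 'b' -> MATCH
  pos 4: 'b' -> MATCH
  pos 5: 'c' -> MATCH
  pos 6: 'd' -> no (excluded)
  pos 7: 'd' -> no (excluded)
  pos 8: 'd' -> no (excluded)
  pos 9: 'd' -> no (excluded)
Total matches: 5

5


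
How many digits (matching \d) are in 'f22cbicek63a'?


\d matches any digit 0-9.
Scanning 'f22cbicek63a':
  pos 1: '2' -> DIGIT
  pos 2: '2' -> DIGIT
  pos 9: '6' -> DIGIT
  pos 10: '3' -> DIGIT
Digits found: ['2', '2', '6', '3']
Total: 4

4


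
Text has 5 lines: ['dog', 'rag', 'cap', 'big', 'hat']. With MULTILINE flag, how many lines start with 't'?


With MULTILINE flag, ^ matches the start of each line.
Lines: ['dog', 'rag', 'cap', 'big', 'hat']
Checking which lines start with 't':
  Line 1: 'dog' -> no
  Line 2: 'rag' -> no
  Line 3: 'cap' -> no
  Line 4: 'big' -> no
  Line 5: 'hat' -> no
Matching lines: []
Count: 0

0


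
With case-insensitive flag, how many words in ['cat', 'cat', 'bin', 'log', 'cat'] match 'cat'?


Case-insensitive matching: compare each word's lowercase form to 'cat'.
  'cat' -> lower='cat' -> MATCH
  'cat' -> lower='cat' -> MATCH
  'bin' -> lower='bin' -> no
  'log' -> lower='log' -> no
  'cat' -> lower='cat' -> MATCH
Matches: ['cat', 'cat', 'cat']
Count: 3

3


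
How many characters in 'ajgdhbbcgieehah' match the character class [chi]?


Character class [chi] matches any of: {c, h, i}
Scanning string 'ajgdhbbcgieehah' character by character:
  pos 0: 'a' -> no
  pos 1: 'j' -> no
  pos 2: 'g' -> no
  pos 3: 'd' -> no
  pos 4: 'h' -> MATCH
  pos 5: 'b' -> no
  pos 6: 'b' -> no
  pos 7: 'c' -> MATCH
  pos 8: 'g' -> no
  pos 9: 'i' -> MATCH
  pos 10: 'e' -> no
  pos 11: 'e' -> no
  pos 12: 'h' -> MATCH
  pos 13: 'a' -> no
  pos 14: 'h' -> MATCH
Total matches: 5

5


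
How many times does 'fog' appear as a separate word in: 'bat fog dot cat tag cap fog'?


Scanning each word for exact match 'fog':
  Word 1: 'bat' -> no
  Word 2: 'fog' -> MATCH
  Word 3: 'dot' -> no
  Word 4: 'cat' -> no
  Word 5: 'tag' -> no
  Word 6: 'cap' -> no
  Word 7: 'fog' -> MATCH
Total matches: 2

2


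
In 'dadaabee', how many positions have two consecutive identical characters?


Looking for consecutive identical characters in 'dadaabee':
  pos 0-1: 'd' vs 'a' -> different
  pos 1-2: 'a' vs 'd' -> different
  pos 2-3: 'd' vs 'a' -> different
  pos 3-4: 'a' vs 'a' -> MATCH ('aa')
  pos 4-5: 'a' vs 'b' -> different
  pos 5-6: 'b' vs 'e' -> different
  pos 6-7: 'e' vs 'e' -> MATCH ('ee')
Consecutive identical pairs: ['aa', 'ee']
Count: 2

2


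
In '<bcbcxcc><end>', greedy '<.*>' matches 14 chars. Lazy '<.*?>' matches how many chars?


Greedy '<.*>' tries to match as MUCH as possible.
Lazy '<.*?>' tries to match as LITTLE as possible.

String: '<bcbcxcc><end>'
Greedy '<.*>' starts at first '<' and extends to the LAST '>': '<bcbcxcc><end>' (14 chars)
Lazy '<.*?>' starts at first '<' and stops at the FIRST '>': '<bcbcxcc>' (9 chars)

9


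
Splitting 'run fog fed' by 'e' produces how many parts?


Splitting by 'e' breaks the string at each occurrence of the separator.
Text: 'run fog fed'
Parts after split:
  Part 1: 'run fog f'
  Part 2: 'd'
Total parts: 2

2


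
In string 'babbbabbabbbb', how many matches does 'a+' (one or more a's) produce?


Pattern 'a+' matches one or more consecutive a's.
String: 'babbbabbabbbb'
Scanning for runs of a:
  Match 1: 'a' (length 1)
  Match 2: 'a' (length 1)
  Match 3: 'a' (length 1)
Total matches: 3

3


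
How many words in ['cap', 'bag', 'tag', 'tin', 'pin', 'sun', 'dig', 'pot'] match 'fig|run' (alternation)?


Alternation 'fig|run' matches either 'fig' or 'run'.
Checking each word:
  'cap' -> no
  'bag' -> no
  'tag' -> no
  'tin' -> no
  'pin' -> no
  'sun' -> no
  'dig' -> no
  'pot' -> no
Matches: []
Count: 0

0


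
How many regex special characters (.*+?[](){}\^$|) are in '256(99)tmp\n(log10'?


Regex special characters are: . * + ? [ ] ( ) { } \ ^ $ |
Scanning '256(99)tmp\n(log10':
  pos 3: '(' -> SPECIAL
  pos 6: ')' -> SPECIAL
  pos 10: '\' -> SPECIAL
  pos 12: '(' -> SPECIAL
Special chars found: ['(', ')', '\\', '(']
Total: 4

4


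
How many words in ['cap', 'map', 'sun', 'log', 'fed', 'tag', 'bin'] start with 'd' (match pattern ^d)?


Pattern ^d anchors to start of word. Check which words begin with 'd':
  'cap' -> no
  'map' -> no
  'sun' -> no
  'log' -> no
  'fed' -> no
  'tag' -> no
  'bin' -> no
Matching words: []
Count: 0

0


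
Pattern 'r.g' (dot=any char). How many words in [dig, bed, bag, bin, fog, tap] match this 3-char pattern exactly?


Pattern 'r.g' means: starts with 'r', any single char, ends with 'g'.
Checking each word (must be exactly 3 chars):
  'dig' (len=3): no
  'bed' (len=3): no
  'bag' (len=3): no
  'bin' (len=3): no
  'fog' (len=3): no
  'tap' (len=3): no
Matching words: []
Total: 0

0


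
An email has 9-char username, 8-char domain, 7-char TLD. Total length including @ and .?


An email address has format: username@domain.tld
Username length: 9
'@' character: 1
Domain length: 8
'.' character: 1
TLD length: 7
Total = 9 + 1 + 8 + 1 + 7 = 26

26


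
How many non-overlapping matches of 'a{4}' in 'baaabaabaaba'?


Pattern 'a{4}' matches exactly 4 consecutive a's (greedy, non-overlapping).
String: 'baaabaabaaba'
Scanning for runs of a's:
  Run at pos 1: 'aaa' (length 3) -> 0 match(es)
  Run at pos 5: 'aa' (length 2) -> 0 match(es)
  Run at pos 8: 'aa' (length 2) -> 0 match(es)
  Run at pos 11: 'a' (length 1) -> 0 match(es)
Matches found: []
Total: 0

0


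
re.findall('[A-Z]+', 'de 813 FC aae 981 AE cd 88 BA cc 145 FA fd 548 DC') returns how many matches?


Pattern '[A-Z]+' finds one or more uppercase letters.
Text: 'de 813 FC aae 981 AE cd 88 BA cc 145 FA fd 548 DC'
Scanning for matches:
  Match 1: 'FC'
  Match 2: 'AE'
  Match 3: 'BA'
  Match 4: 'FA'
  Match 5: 'DC'
Total matches: 5

5
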